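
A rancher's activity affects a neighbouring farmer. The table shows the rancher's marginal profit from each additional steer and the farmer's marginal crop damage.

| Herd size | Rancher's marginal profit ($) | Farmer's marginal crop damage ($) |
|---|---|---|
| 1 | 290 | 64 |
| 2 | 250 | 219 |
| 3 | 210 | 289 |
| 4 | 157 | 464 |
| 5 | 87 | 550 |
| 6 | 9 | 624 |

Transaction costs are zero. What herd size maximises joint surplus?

Bargaining reaches the level where marginal profit last exceeds marginal crop damage.
That holds through level 2 (250 ≥ 219) but not at 3 (210 < 289).

2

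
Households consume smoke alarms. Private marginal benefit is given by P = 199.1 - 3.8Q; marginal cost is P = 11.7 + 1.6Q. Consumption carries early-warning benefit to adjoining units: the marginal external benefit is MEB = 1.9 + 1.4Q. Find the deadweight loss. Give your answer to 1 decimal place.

Market equilibrium (private): 11.7 + 1.6Q = 199.1 - 3.8Q → Q_m = 34.7037.
Social marginal benefit = demand + MEB = 201.0 - 2.4Q.
Set SMB = MC: 201.0 - 2.4Q = 11.7 + 1.6Q → Q* = 47.3250.
The welfare-loss triangle has base |Q_m − Q*| and height MEB(Q_m) (the vertical gap between SMB and MC is zero at Q* and MEB at Q_m).
DWL = ½ × 12.6213 × 50.4852 = 318.5944.

DWL = 318.6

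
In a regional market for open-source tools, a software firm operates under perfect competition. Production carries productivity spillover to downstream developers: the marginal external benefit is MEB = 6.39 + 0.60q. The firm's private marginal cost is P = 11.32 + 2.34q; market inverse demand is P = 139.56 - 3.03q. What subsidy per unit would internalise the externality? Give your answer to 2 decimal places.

subsidy = 23.32 per unit

Social marginal cost = private MC − MEB = 4.93 + 1.74q.
Set SMC = demand: 4.93 + 1.74q = 139.56 - 3.03q → q* = 28.2243.
The Pigouvian subsidy equals MEB at q*: 6.39 + 0.60×28.2243 = 23.3246.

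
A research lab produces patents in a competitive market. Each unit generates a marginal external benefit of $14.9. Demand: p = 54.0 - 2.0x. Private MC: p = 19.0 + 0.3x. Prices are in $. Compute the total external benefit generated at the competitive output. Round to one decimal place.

$226.7

Market equilibrium (private): 19.0 + 0.3x = 54.0 - 2.0x → x_m = 15.2174.
Total external benefit = MEB × x_m = 14.9 × 15.2174 = 226.7393.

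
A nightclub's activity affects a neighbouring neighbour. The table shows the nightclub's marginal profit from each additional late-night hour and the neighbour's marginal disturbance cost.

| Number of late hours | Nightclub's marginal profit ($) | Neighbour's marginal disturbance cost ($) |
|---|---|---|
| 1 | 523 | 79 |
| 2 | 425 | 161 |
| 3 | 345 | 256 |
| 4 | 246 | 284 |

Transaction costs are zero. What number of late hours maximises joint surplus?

3

Bargaining reaches the level where marginal profit last exceeds marginal disturbance cost.
That holds through level 3 (345 ≥ 256) but not at 4 (246 < 284).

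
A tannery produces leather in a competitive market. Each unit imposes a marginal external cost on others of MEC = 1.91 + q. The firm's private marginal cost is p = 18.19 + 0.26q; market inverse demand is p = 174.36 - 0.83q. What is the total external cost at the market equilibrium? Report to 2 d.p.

Market equilibrium (private): 18.19 + 0.26q = 174.36 - 0.83q → q_m = 143.2752.
Total external cost = ∫₀^{q_m} (1.91 + 1.00q) dq = 1.91×143.2752 + ½×1.00×143.2752² = 10537.5471.

10537.55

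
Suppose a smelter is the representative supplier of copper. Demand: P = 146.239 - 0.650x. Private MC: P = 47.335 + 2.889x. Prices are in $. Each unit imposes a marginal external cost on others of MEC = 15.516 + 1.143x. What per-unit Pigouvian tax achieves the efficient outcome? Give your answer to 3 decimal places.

tax = $35.873 per unit

Social marginal cost = private MC + MEC = 62.851 + 4.032x.
Set SMC = demand: 62.851 + 4.032x = 146.239 - 0.650x → x* = 17.8103.
The Pigouvian tax equals MEC at x*: 15.516 + 1.143×17.8103 = 35.8732.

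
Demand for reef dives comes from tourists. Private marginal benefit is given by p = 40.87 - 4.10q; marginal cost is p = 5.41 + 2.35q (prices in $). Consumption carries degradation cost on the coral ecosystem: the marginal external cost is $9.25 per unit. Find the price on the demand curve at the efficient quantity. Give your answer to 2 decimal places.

Social marginal benefit = demand − MEC = 31.62 - 4.10q.
Set SMB = MC: 31.62 - 4.10q = 5.41 + 2.35q → q* = 4.0636.
Consumer price on the demand curve at q*: 40.87 − 4.10×4.0636 = 24.2092.

P = $24.21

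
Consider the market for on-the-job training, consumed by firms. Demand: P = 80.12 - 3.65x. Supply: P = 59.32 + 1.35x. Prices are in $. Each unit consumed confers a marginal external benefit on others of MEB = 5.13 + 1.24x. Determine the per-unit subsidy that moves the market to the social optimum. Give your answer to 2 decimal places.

Social marginal benefit = demand + MEB = 85.25 - 2.41x.
Set SMB = MC: 85.25 - 2.41x = 59.32 + 1.35x → x* = 6.8963.
The Pigouvian subsidy equals MEB at x*: 5.13 + 1.24×6.8963 = 13.6814.

subsidy = $13.68 per unit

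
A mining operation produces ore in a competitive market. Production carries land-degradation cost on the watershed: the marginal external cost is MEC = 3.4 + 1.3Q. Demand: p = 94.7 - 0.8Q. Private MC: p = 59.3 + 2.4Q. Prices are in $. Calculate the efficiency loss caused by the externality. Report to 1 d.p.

DWL = $35.1

Market equilibrium (private): 59.3 + 2.4Q = 94.7 - 0.8Q → Q_m = 11.0625.
Social marginal cost = private MC + MEC = 62.7 + 3.7Q.
Set SMC = demand: 62.7 + 3.7Q = 94.7 - 0.8Q → Q* = 7.1111.
The welfare-loss triangle has base |Q_m − Q*| and height MEC(Q_m) (the vertical gap between SMC and demand is zero at Q* and MEC at Q_m).
DWL = ½ × 3.9514 × 17.7813 = 35.1305.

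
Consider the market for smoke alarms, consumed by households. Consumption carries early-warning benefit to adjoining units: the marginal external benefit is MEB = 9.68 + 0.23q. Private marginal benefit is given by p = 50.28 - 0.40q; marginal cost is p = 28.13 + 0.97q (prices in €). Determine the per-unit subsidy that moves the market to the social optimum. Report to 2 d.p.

subsidy = €16.10 per unit

Social marginal benefit = demand + MEB = 59.96 - 0.17q.
Set SMB = MC: 59.96 - 0.17q = 28.13 + 0.97q → q* = 27.9211.
The Pigouvian subsidy equals MEB at q*: 9.68 + 0.23×27.9211 = 16.1019.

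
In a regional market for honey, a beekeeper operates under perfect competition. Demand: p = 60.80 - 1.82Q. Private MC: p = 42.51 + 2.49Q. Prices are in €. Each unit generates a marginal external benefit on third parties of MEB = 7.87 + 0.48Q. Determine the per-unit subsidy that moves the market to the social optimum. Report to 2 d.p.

subsidy = €11.15 per unit

Social marginal cost = private MC − MEB = 34.64 + 2.01Q.
Set SMC = demand: 34.64 + 2.01Q = 60.80 - 1.82Q → Q* = 6.8303.
The Pigouvian subsidy equals MEB at Q*: 7.87 + 0.48×6.8303 = 11.1485.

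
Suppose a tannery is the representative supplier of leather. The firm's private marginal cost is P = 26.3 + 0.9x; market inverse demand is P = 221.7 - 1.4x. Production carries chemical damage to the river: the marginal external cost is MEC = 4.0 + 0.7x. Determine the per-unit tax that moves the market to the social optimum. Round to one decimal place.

tax = 48.7 per unit

Social marginal cost = private MC + MEC = 30.3 + 1.6x.
Set SMC = demand: 30.3 + 1.6x = 221.7 - 1.4x → x* = 63.8000.
The Pigouvian tax equals MEC at x*: 4.0 + 0.7×63.8000 = 48.6600.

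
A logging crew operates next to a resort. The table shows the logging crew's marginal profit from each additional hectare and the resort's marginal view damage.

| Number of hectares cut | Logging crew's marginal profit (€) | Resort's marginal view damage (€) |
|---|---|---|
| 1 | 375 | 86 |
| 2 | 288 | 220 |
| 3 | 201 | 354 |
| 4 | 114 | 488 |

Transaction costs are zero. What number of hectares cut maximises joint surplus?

Bargaining reaches the level where marginal profit last exceeds marginal view damage.
That holds through level 2 (288 ≥ 220) but not at 3 (201 < 354).

2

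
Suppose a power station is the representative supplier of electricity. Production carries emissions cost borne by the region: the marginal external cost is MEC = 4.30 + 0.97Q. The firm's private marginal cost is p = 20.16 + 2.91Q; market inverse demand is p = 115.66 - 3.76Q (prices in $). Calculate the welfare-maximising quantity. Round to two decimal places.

Social marginal cost = private MC + MEC = 24.46 + 3.88Q.
Set SMC = demand: 24.46 + 3.88Q = 115.66 - 3.76Q → Q* = 11.9372.

Q* = 11.94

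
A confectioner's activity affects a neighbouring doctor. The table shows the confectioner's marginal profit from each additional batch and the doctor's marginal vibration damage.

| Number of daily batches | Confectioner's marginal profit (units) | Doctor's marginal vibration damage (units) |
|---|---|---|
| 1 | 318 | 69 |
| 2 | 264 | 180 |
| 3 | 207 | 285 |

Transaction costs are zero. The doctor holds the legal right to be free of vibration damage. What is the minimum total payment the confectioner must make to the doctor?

Efficient level: marginal profit ≥ marginal vibration damage through level 2, so k* = 2.
With the doctor holding the right, the confectioner must at least compensate total damage at k*: 69 + 180 = 249.

249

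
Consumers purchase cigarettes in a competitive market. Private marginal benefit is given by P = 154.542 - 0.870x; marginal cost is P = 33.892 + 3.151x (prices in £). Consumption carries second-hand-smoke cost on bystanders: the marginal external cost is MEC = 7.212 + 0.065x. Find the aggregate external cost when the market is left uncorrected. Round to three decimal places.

£245.656

Market equilibrium (private): 33.892 + 3.151x = 154.542 - 0.870x → x_m = 30.0050.
Total external cost = ∫₀^{x_m} (7.212 + 0.065x) dx = 7.212×30.0050 + ½×0.065×30.0050² = 245.6558.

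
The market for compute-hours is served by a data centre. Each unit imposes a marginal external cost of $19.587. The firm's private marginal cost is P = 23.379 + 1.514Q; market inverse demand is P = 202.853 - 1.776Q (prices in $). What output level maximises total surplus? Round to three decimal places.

Q* = 48.598

Social marginal cost = private MC + MEC = 42.966 + 1.514Q.
Set SMC = demand: 42.966 + 1.514Q = 202.853 - 1.776Q → Q* = 48.5979.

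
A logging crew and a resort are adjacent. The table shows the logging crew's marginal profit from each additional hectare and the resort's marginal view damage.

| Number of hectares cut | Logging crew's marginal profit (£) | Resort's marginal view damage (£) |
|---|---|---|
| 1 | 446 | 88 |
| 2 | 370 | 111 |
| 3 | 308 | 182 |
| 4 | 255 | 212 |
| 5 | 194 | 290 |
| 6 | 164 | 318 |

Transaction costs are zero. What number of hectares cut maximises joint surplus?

4

Bargaining reaches the level where marginal profit last exceeds marginal view damage.
That holds through level 4 (255 ≥ 212) but not at 5 (194 < 290).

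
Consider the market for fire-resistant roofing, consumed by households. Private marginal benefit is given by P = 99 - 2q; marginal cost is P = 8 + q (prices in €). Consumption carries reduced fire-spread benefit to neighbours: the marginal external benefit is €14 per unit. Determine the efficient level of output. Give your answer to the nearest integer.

q* = 35

Social marginal benefit = demand + MEB = 113 - 2q.
Set SMB = MC: 113 - 2q = 8 + q → q* = 35.0000.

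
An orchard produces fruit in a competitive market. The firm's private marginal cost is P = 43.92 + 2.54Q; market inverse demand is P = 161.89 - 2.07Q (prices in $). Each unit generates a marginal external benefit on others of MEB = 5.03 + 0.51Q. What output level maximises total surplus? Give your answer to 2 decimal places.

Q* = 30.00

Social marginal cost = private MC − MEB = 38.89 + 2.03Q.
Set SMC = demand: 38.89 + 2.03Q = 161.89 - 2.07Q → Q* = 30.0000.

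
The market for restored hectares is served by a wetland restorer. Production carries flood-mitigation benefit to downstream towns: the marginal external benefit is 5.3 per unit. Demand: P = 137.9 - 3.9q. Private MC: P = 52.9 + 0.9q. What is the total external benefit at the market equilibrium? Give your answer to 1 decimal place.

Market equilibrium (private): 52.9 + 0.9q = 137.9 - 3.9q → q_m = 17.7083.
Total external benefit = MEB × q_m = 5.3 × 17.7083 = 93.8540.

93.9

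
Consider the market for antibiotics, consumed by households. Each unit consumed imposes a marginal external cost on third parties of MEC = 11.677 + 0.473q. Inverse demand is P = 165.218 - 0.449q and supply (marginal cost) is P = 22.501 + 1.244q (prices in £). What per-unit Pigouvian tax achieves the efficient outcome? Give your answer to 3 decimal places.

tax = £40.293 per unit

Social marginal benefit = demand − MEC = 153.541 - 0.922q.
Set SMB = MC: 153.541 - 0.922q = 22.501 + 1.244q → q* = 60.4986.
The Pigouvian tax equals MEC at q*: 11.677 + 0.473×60.4986 = 40.2928.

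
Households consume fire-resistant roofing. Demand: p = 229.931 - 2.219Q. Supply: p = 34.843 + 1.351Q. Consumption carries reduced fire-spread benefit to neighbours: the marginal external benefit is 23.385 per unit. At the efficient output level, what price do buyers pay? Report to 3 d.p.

P = 94.135

Social marginal benefit = demand + MEB = 253.316 - 2.219Q.
Set SMB = MC: 253.316 - 2.219Q = 34.843 + 1.351Q → Q* = 61.1969.
Consumer price on the demand curve at Q*: 229.931 − 2.219×61.1969 = 94.1351.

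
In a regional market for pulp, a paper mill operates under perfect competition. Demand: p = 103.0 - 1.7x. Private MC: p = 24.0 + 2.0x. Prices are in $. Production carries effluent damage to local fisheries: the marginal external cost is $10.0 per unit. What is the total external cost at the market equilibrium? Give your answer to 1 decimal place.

$213.5

Market equilibrium (private): 24.0 + 2.0x = 103.0 - 1.7x → x_m = 21.3514.
Total external cost = MEC × x_m = 10.0 × 21.3514 = 213.5140.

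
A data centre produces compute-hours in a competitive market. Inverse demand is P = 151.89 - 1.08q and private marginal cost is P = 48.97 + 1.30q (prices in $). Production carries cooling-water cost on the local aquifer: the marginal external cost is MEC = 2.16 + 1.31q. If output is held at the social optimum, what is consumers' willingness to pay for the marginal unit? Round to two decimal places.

P = $122.40

Social marginal cost = private MC + MEC = 51.13 + 2.61q.
Set SMC = demand: 51.13 + 2.61q = 151.89 - 1.08q → q* = 27.3062.
Consumer price on the demand curve at q*: 151.89 − 1.08×27.3062 = 122.3993.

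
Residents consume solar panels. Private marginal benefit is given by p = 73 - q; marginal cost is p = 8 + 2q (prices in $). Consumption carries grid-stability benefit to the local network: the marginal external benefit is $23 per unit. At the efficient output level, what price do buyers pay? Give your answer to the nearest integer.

P = $44

Social marginal benefit = demand + MEB = 96 - q.
Set SMB = MC: 96 - q = 8 + 2q → q* = 29.3333.
Consumer price on the demand curve at q*: 73 − 1×29.3333 = 43.6667.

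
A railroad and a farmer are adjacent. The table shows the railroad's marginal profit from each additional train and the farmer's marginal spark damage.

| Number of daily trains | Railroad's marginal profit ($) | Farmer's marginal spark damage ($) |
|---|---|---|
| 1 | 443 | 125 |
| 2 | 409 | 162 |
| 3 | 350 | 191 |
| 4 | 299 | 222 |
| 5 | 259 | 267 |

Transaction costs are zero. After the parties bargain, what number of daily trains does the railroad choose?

Bargaining reaches the level where marginal profit last exceeds marginal spark damage.
That holds through level 4 (299 ≥ 222) but not at 5 (259 < 267).

4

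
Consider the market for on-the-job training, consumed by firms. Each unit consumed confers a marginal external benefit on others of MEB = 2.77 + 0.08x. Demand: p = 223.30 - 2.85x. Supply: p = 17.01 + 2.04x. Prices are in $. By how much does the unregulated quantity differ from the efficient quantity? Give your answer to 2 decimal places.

Market equilibrium (private): 17.01 + 2.04x = 223.30 - 2.85x → x_m = 42.1861.
Social marginal benefit = demand + MEB = 226.07 - 2.77x.
Set SMB = MC: 226.07 - 2.77x = 17.01 + 2.04x → x* = 43.4636.
Gap = |42.1861 − 43.4636| = 1.2775.

1.28 units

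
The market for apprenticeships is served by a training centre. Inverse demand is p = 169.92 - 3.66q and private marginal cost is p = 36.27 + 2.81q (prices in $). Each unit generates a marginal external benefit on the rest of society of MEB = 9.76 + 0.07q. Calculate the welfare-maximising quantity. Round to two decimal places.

Social marginal cost = private MC − MEB = 26.51 + 2.74q.
Set SMC = demand: 26.51 + 2.74q = 169.92 - 3.66q → q* = 22.4078.

q* = 22.41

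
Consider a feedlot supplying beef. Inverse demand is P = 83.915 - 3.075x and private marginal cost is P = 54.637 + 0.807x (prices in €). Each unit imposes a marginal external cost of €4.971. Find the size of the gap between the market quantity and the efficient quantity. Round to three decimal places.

1.281 units

Market equilibrium (private): 54.637 + 0.807x = 83.915 - 3.075x → x_m = 7.5420.
Social marginal cost = private MC + MEC = 59.608 + 0.807x.
Set SMC = demand: 59.608 + 0.807x = 83.915 - 3.075x → x* = 6.2615.
Gap = |7.5420 − 6.2615| = 1.2805.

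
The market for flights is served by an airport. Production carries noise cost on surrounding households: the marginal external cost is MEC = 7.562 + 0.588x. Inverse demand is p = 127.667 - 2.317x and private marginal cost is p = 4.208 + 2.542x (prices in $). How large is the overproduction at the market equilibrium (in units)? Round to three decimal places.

4.131 units

Market equilibrium (private): 4.208 + 2.542x = 127.667 - 2.317x → x_m = 25.4083.
Social marginal cost = private MC + MEC = 11.770 + 3.130x.
Set SMC = demand: 11.770 + 3.130x = 127.667 - 2.317x → x* = 21.2772.
Gap = |25.4083 − 21.2772| = 4.1311.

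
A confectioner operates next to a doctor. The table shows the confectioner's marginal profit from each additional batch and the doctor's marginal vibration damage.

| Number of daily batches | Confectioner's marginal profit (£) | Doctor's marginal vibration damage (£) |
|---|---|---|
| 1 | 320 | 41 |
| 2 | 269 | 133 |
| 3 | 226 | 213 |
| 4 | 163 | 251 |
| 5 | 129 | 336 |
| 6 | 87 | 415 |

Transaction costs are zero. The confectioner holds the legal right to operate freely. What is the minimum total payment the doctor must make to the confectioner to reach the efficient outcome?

£379

Left alone the confectioner would choose level 6 (marginal profit stays positive).
Efficient level: k* = 3 (marginal profit ≥ marginal vibration damage through 3).
The doctor must at least cover the confectioner's forgone profit from cutting 6→3: 163 + 129 + 87 = 379.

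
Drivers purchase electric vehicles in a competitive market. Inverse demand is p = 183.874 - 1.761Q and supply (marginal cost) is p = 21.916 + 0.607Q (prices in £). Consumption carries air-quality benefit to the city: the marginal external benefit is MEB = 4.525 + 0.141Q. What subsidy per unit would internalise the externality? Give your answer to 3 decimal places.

subsidy = £15.066 per unit

Social marginal benefit = demand + MEB = 188.399 - 1.620Q.
Set SMB = MC: 188.399 - 1.620Q = 21.916 + 0.607Q → Q* = 74.7566.
The Pigouvian subsidy equals MEB at Q*: 4.525 + 0.141×74.7566 = 15.0657.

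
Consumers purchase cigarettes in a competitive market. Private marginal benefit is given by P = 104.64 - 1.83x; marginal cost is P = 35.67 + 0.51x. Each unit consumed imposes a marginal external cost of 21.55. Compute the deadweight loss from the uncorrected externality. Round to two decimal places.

DWL = 99.23

Market equilibrium (private): 35.67 + 0.51x = 104.64 - 1.83x → x_m = 29.4744.
Social marginal benefit = demand − MEC = 83.09 - 1.83x.
Set SMB = MC: 83.09 - 1.83x = 35.67 + 0.51x → x* = 20.2650.
Between x* and x_m the wedge MC − SMB runs linearly from 0 to MEC(x_m), so the loss is a triangle.
DWL = ½ × 9.2094 × 21.5500 = 99.2313.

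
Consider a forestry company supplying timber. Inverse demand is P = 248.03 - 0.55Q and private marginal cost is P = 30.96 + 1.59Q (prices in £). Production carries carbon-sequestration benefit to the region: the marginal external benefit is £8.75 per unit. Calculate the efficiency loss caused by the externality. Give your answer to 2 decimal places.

DWL = £17.89

Market equilibrium (private): 30.96 + 1.59Q = 248.03 - 0.55Q → Q_m = 101.4346.
Social marginal cost = private MC − MEB = 22.21 + 1.59Q.
Set SMC = demand: 22.21 + 1.59Q = 248.03 - 0.55Q → Q* = 105.5234.
Between Q* and Q_m the wedge demand − SMC runs linearly from 0 to MEB(Q_m), so the loss is a triangle.
DWL = ½ × 4.0888 × 8.7500 = 17.8885.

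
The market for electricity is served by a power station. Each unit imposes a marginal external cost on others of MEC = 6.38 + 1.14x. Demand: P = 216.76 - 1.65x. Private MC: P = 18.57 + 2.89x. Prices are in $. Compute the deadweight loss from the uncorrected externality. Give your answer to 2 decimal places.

Market equilibrium (private): 18.57 + 2.89x = 216.76 - 1.65x → x_m = 43.6542.
Social marginal cost = private MC + MEC = 24.95 + 4.03x.
Set SMC = demand: 24.95 + 4.03x = 216.76 - 1.65x → x* = 33.7694.
Between x* and x_m the wedge SMC − demand runs linearly from 0 to MEC(x_m), so the loss is a triangle.
DWL = ½ × 9.8848 × 56.1458 = 277.4950.

DWL = $277.50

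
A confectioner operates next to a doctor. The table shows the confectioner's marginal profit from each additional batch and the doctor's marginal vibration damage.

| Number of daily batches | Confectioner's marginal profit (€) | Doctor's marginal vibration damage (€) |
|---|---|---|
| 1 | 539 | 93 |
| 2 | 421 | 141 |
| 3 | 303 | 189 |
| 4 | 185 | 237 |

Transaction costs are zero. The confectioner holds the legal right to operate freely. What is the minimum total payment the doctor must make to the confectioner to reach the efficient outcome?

€185

Left alone the confectioner would choose level 4 (marginal profit stays positive).
Efficient level: k* = 3 (marginal profit ≥ marginal vibration damage through 3).
The doctor must at least cover the confectioner's forgone profit from cutting 4→3: 185 = 185.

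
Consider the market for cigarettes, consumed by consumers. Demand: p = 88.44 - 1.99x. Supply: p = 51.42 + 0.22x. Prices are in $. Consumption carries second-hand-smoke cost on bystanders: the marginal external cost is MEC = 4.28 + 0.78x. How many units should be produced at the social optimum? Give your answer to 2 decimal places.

Social marginal benefit = demand − MEC = 84.16 - 2.77x.
Set SMB = MC: 84.16 - 2.77x = 51.42 + 0.22x → x* = 10.9498.

x* = 10.95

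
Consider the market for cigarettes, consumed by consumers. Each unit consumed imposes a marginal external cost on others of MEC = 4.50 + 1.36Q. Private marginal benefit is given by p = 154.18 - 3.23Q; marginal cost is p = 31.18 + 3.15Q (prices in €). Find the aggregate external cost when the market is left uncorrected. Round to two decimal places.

Market equilibrium (private): 31.18 + 3.15Q = 154.18 - 3.23Q → Q_m = 19.2790.
Total external cost = ∫₀^{Q_m} (4.50 + 1.36Q) dQ = 4.50×19.2790 + ½×1.36×19.2790² = 339.4978.

€339.50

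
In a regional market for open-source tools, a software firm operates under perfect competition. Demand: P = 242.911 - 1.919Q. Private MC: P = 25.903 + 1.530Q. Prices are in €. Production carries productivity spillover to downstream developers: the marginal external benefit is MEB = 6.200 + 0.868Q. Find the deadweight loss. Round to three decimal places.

DWL = €716.450

Market equilibrium (private): 25.903 + 1.530Q = 242.911 - 1.919Q → Q_m = 62.9191.
Social marginal cost = private MC − MEB = 19.703 + 0.662Q.
Set SMC = demand: 19.703 + 0.662Q = 242.911 - 1.919Q → Q* = 86.4812.
Height of the DWL triangle at Q_m is demand(Q_m) − SMC(Q_m) = MEB(Q_m) = 60.8138.
DWL = ½ × 23.5621 × 60.8138 = 716.4504.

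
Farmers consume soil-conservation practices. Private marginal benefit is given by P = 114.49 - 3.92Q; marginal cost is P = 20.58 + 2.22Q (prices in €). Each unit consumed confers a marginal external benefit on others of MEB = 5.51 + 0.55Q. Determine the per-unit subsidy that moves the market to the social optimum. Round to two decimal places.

Social marginal benefit = demand + MEB = 120.00 - 3.37Q.
Set SMB = MC: 120.00 - 3.37Q = 20.58 + 2.22Q → Q* = 17.7853.
The Pigouvian subsidy equals MEB at Q*: 5.51 + 0.55×17.7853 = 15.2919.

subsidy = €15.29 per unit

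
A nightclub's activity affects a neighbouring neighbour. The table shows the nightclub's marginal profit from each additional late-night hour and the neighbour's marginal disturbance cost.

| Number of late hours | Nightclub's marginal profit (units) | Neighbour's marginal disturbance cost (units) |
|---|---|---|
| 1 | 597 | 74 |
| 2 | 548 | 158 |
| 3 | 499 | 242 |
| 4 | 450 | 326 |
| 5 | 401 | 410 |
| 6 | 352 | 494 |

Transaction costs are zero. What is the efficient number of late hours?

Bargaining reaches the level where marginal profit last exceeds marginal disturbance cost.
That holds through level 4 (450 ≥ 326) but not at 5 (401 < 410).

4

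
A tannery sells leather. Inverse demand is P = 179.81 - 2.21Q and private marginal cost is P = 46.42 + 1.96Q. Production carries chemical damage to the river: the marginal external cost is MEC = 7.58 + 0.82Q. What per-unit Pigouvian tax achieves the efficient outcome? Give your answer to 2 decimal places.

tax = 28.25 per unit

Social marginal cost = private MC + MEC = 54.00 + 2.78Q.
Set SMC = demand: 54.00 + 2.78Q = 179.81 - 2.21Q → Q* = 25.2124.
The Pigouvian tax equals MEC at Q*: 7.58 + 0.82×25.2124 = 28.2542.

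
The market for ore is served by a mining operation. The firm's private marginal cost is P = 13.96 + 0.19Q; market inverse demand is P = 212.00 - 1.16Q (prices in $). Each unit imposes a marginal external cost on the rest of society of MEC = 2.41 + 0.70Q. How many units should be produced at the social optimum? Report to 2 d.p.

Social marginal cost = private MC + MEC = 16.37 + 0.89Q.
Set SMC = demand: 16.37 + 0.89Q = 212.00 - 1.16Q → Q* = 95.4293.

Q* = 95.43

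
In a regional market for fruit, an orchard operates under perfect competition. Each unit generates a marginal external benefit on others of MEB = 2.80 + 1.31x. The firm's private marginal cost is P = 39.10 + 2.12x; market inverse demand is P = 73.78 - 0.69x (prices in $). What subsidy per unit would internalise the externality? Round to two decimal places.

subsidy = $35.53 per unit

Social marginal cost = private MC − MEB = 36.30 + 0.81x.
Set SMC = demand: 36.30 + 0.81x = 73.78 - 0.69x → x* = 24.9867.
The Pigouvian subsidy equals MEB at x*: 2.80 + 1.31×24.9867 = 35.5326.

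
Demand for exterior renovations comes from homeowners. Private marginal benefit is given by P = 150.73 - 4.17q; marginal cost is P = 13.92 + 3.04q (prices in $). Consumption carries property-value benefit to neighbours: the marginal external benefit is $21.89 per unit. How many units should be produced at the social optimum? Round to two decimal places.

q* = 22.01

Social marginal benefit = demand + MEB = 172.62 - 4.17q.
Set SMB = MC: 172.62 - 4.17q = 13.92 + 3.04q → q* = 22.0111.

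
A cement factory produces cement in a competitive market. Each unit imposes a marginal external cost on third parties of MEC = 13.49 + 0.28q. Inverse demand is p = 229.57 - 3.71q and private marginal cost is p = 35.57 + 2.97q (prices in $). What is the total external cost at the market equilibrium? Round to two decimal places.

$509.86

Market equilibrium (private): 35.57 + 2.97q = 229.57 - 3.71q → q_m = 29.0419.
Total external cost = ∫₀^{q_m} (13.49 + 0.28q) dq = 13.49×29.0419 + ½×0.28×29.0419² = 509.8557.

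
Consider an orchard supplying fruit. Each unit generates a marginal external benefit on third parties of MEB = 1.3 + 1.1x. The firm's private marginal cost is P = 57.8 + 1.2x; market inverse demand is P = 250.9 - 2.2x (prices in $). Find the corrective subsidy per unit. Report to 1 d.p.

Social marginal cost = private MC − MEB = 56.5 + 0.1x.
Set SMC = demand: 56.5 + 0.1x = 250.9 - 2.2x → x* = 84.5217.
The Pigouvian subsidy equals MEB at x*: 1.3 + 1.1×84.5217 = 94.2739.

subsidy = $94.3 per unit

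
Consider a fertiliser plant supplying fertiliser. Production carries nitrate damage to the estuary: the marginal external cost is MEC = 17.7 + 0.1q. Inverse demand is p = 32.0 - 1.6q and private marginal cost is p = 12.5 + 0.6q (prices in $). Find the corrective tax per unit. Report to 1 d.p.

tax = $17.8 per unit

Social marginal cost = private MC + MEC = 30.2 + 0.7q.
Set SMC = demand: 30.2 + 0.7q = 32.0 - 1.6q → q* = 0.7826.
The Pigouvian tax equals MEC at q*: 17.7 + 0.1×0.7826 = 17.7783.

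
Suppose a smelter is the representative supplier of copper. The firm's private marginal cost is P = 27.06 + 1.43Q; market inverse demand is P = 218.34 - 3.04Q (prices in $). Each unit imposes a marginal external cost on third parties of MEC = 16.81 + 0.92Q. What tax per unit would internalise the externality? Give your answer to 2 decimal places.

Social marginal cost = private MC + MEC = 43.87 + 2.35Q.
Set SMC = demand: 43.87 + 2.35Q = 218.34 - 3.04Q → Q* = 32.3692.
The Pigouvian tax equals MEC at Q*: 16.81 + 0.92×32.3692 = 46.5897.

tax = $46.59 per unit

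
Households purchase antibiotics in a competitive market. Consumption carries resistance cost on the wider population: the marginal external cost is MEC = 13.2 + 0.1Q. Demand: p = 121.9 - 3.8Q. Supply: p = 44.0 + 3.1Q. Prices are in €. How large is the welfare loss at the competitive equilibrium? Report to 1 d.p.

Market equilibrium (private): 44.0 + 3.1Q = 121.9 - 3.8Q → Q_m = 11.2899.
Social marginal benefit = demand − MEC = 108.7 - 3.9Q.
Set SMB = MC: 108.7 - 3.9Q = 44.0 + 3.1Q → Q* = 9.2429.
The welfare-loss triangle has base |Q_m − Q*| and height MEC(Q_m) (the vertical gap between SMB and MC is zero at Q* and MEC at Q_m).
DWL = ½ × 2.0470 × 14.3290 = 14.6657.

DWL = €14.7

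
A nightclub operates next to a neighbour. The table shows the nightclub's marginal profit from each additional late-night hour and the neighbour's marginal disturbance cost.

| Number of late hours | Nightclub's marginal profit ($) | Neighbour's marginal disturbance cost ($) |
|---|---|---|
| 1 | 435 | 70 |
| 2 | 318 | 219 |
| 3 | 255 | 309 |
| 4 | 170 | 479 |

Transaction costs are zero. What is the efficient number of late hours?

Bargaining reaches the level where marginal profit last exceeds marginal disturbance cost.
That holds through level 2 (318 ≥ 219) but not at 3 (255 < 309).

2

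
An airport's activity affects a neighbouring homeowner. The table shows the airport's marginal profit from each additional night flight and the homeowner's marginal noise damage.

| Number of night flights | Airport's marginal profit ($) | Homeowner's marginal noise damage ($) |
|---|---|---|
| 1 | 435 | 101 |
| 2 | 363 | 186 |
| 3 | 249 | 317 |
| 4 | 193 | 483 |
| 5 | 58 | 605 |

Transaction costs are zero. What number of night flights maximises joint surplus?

Bargaining reaches the level where marginal profit last exceeds marginal noise damage.
That holds through level 2 (363 ≥ 186) but not at 3 (249 < 317).

2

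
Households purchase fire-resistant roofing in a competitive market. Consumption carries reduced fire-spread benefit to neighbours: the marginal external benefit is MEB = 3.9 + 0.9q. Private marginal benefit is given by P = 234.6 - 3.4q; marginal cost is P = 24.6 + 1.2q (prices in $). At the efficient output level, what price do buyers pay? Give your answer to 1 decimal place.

P = $38.0

Social marginal benefit = demand + MEB = 238.5 - 2.5q.
Set SMB = MC: 238.5 - 2.5q = 24.6 + 1.2q → q* = 57.8108.
Consumer price on the demand curve at q*: 234.6 − 3.4×57.8108 = 38.0433.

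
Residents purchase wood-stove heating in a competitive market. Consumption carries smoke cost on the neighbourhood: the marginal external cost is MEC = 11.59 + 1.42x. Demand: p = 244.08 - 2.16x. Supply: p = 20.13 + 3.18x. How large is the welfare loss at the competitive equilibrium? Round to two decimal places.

Market equilibrium (private): 20.13 + 3.18x = 244.08 - 2.16x → x_m = 41.9382.
Social marginal benefit = demand − MEC = 232.49 - 3.58x.
Set SMB = MC: 232.49 - 3.58x = 20.13 + 3.18x → x* = 31.4142.
Height of the DWL triangle at x_m is MC(x_m) − SMB(x_m) = MEC(x_m) = 71.1422.
DWL = ½ × 10.5240 × 71.1422 = 374.3503.

DWL = 374.35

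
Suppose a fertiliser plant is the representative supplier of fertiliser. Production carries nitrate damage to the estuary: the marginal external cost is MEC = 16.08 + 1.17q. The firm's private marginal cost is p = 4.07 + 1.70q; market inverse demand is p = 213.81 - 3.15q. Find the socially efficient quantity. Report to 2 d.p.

q* = 32.17

Social marginal cost = private MC + MEC = 20.15 + 2.87q.
Set SMC = demand: 20.15 + 2.87q = 213.81 - 3.15q → q* = 32.1694.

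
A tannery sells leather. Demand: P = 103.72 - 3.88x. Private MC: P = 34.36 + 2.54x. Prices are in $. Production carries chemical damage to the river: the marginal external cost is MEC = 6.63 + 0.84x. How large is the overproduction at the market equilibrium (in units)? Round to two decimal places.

Market equilibrium (private): 34.36 + 2.54x = 103.72 - 3.88x → x_m = 10.8037.
Social marginal cost = private MC + MEC = 40.99 + 3.38x.
Set SMC = demand: 40.99 + 3.38x = 103.72 - 3.88x → x* = 8.6405.
Gap = |10.8037 − 8.6405| = 2.1632.

2.16 units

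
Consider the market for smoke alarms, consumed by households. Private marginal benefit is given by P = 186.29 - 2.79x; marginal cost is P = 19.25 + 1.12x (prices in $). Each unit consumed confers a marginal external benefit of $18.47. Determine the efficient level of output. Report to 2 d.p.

Social marginal benefit = demand + MEB = 204.76 - 2.79x.
Set SMB = MC: 204.76 - 2.79x = 19.25 + 1.12x → x* = 47.4450.

x* = 47.45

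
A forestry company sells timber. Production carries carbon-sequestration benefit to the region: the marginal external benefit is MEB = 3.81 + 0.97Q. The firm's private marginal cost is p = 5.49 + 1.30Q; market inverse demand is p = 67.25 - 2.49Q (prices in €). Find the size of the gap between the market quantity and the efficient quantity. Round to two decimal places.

Market equilibrium (private): 5.49 + 1.30Q = 67.25 - 2.49Q → Q_m = 16.2955.
Social marginal cost = private MC − MEB = 1.68 + 0.33Q.
Set SMC = demand: 1.68 + 0.33Q = 67.25 - 2.49Q → Q* = 23.2518.
Gap = |16.2955 − 23.2518| = 6.9563.

6.96 units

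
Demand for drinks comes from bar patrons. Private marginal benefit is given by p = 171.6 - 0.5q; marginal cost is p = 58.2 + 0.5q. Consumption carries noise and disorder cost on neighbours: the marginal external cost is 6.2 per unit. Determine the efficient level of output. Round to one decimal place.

Social marginal benefit = demand − MEC = 165.4 - 0.5q.
Set SMB = MC: 165.4 - 0.5q = 58.2 + 0.5q → q* = 107.2000.

q* = 107.2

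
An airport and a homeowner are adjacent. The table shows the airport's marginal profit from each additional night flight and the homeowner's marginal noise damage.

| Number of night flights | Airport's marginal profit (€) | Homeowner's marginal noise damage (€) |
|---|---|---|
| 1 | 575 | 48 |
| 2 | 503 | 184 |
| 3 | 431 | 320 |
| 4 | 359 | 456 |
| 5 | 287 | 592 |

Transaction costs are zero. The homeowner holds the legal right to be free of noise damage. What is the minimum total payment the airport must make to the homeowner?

€552

Efficient level: marginal profit ≥ marginal noise damage through level 3, so k* = 3.
With the homeowner holding the right, the airport must at least compensate total damage at k*: 48 + 184 + 320 = 552.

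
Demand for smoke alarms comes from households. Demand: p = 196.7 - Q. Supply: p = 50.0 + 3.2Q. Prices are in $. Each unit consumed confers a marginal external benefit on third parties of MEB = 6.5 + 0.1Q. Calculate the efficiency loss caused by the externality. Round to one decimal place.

DWL = $12.2

Market equilibrium (private): 50.0 + 3.2Q = 196.7 - Q → Q_m = 34.9286.
Social marginal benefit = demand + MEB = 203.2 - 0.9Q.
Set SMB = MC: 203.2 - 0.9Q = 50.0 + 3.2Q → Q* = 37.3659.
Between Q* and Q_m the wedge SMB − MC runs linearly from 0 to MEB(Q_m), so the loss is a triangle.
DWL = ½ × 2.4373 × 9.9929 = 12.1778.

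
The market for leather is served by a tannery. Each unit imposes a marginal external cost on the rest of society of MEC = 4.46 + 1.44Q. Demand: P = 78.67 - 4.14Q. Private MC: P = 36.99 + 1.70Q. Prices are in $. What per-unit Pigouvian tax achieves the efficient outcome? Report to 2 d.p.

tax = $11.82 per unit

Social marginal cost = private MC + MEC = 41.45 + 3.14Q.
Set SMC = demand: 41.45 + 3.14Q = 78.67 - 4.14Q → Q* = 5.1126.
The Pigouvian tax equals MEC at Q*: 4.46 + 1.44×5.1126 = 11.8221.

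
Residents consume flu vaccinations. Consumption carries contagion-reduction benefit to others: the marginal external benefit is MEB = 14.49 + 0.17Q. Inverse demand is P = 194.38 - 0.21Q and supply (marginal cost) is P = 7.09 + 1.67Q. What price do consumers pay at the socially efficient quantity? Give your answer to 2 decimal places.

P = 169.60

Social marginal benefit = demand + MEB = 208.87 - 0.04Q.
Set SMB = MC: 208.87 - 0.04Q = 7.09 + 1.67Q → Q* = 118.0000.
Consumer price on the demand curve at Q*: 194.38 − 0.21×118.0000 = 169.6000.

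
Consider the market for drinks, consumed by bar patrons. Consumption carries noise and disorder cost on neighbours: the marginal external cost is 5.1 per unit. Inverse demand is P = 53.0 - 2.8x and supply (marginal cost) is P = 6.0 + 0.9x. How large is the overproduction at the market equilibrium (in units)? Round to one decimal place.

1.4 units

Market equilibrium (private): 6.0 + 0.9x = 53.0 - 2.8x → x_m = 12.7027.
Social marginal benefit = demand − MEC = 47.9 - 2.8x.
Set SMB = MC: 47.9 - 2.8x = 6.0 + 0.9x → x* = 11.3243.
Gap = |12.7027 − 11.3243| = 1.3784.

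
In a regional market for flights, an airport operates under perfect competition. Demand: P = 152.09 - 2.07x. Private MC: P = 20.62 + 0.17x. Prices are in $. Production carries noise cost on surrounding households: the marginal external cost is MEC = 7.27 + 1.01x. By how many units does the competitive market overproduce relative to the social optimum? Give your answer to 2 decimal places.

20.48 units

Market equilibrium (private): 20.62 + 0.17x = 152.09 - 2.07x → x_m = 58.6920.
Social marginal cost = private MC + MEC = 27.89 + 1.18x.
Set SMC = demand: 27.89 + 1.18x = 152.09 - 2.07x → x* = 38.2154.
Gap = |58.6920 − 38.2154| = 20.4766.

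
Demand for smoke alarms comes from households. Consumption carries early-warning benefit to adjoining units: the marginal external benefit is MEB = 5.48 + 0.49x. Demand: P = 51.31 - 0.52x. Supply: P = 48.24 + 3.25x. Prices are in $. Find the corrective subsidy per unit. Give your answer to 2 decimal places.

Social marginal benefit = demand + MEB = 56.79 - 0.03x.
Set SMB = MC: 56.79 - 0.03x = 48.24 + 3.25x → x* = 2.6067.
The Pigouvian subsidy equals MEB at x*: 5.48 + 0.49×2.6067 = 6.7573.

subsidy = $6.76 per unit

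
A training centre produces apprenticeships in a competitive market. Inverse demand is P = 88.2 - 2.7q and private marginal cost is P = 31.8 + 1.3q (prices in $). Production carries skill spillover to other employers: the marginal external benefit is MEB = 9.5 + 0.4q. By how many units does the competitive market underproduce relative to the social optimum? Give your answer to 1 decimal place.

Market equilibrium (private): 31.8 + 1.3q = 88.2 - 2.7q → q_m = 14.1000.
Social marginal cost = private MC − MEB = 22.3 + 0.9q.
Set SMC = demand: 22.3 + 0.9q = 88.2 - 2.7q → q* = 18.3056.
Gap = |14.1000 − 18.3056| = 4.2056.

4.2 units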